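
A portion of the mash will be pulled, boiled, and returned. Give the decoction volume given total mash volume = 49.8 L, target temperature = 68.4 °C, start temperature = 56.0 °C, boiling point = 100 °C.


V_dec = V_total·(T_target − T_start)/(T_boil − T_start)
V_dec = 49.8·(68.4 − 56.0)/(100 − 56.0)

14.0345 L


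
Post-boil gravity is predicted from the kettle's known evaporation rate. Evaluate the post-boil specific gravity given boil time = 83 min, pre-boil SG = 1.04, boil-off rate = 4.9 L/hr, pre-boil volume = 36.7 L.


V_post = V_pre − rate·(t/60);  SG_post = 1 + (SG_pre−1)·V_pre/V_post
V_post = 36.7 − 4.9·(83/60) = 29.9217
SG_post = 1 + (1.04 − 1)·36.7/29.9217

1.0491


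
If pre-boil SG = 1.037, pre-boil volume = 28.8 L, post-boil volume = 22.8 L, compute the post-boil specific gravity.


SG_post = 1 + (SG_pre − 1)·V_pre/V_post
pts_pre = (1.037 − 1)·1000 = 37.0000
pts_post = 37.0000·28.8/22.8 = 46.7368
SG_post = 1 + 46.7368/1000

1.0467


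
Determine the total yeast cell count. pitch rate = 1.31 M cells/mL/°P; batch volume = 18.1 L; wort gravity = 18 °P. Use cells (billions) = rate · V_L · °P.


cells = 1.31 · 18.1 · 18

426.7980 billion cells


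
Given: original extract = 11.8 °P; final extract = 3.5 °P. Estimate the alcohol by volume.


SG = 259/(259 − P);  ABV = (OG − FG)·131.25
OG = 259/(259 − 11.8) = 1.0477
FG = 259/(259 − 3.5) = 1.0137
ABV = (1.0477 − 1.0137)·131.25

4.4672 % ABV


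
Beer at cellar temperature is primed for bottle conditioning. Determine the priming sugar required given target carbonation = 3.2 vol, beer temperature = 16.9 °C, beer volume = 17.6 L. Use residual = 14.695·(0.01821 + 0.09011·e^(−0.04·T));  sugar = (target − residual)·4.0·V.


residual = 14.695·(0.01821 + 0.09011·e^(−0.04·16.9)) = 0.9411
sugar = (3.2 − 0.9411)·4.0·17.6

159.0245 g


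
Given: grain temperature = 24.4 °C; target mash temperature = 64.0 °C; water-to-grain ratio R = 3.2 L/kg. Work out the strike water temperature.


T_strike = (0.41/R)·(T_mash − T_grain) + T_mash
T_strike = (0.41/3.2)·(64.0 − 24.4) + 64.0

69.0738 °C


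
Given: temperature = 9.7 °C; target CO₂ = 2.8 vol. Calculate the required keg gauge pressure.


psi = vols/(0.01821 + 0.09011·e^(−0.04·T)) − 14.695
psi = 2.8/(0.01821 + 0.09011·e^(−0.04·9.7)) − 14.695

20.5954 psi


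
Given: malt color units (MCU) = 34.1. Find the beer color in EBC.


SRM = 1.4922·MCU^0.6859;  EBC = SRM·1.97
SRM = 1.4922·34.1^0.6859 = 16.7936
EBC = 16.7936·1.97

33.0834 EBC


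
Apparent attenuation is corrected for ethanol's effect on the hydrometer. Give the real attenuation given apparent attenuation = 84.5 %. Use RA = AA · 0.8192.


RA = 84.5 · 0.8192

69.2224 %


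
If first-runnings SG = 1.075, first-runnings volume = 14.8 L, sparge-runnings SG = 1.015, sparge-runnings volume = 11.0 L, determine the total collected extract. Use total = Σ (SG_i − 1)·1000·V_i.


first = (1.075 − 1)·1000·14.8 = 1110.0000
sparge = (1.015 − 1)·1000·11.0 = 165.0000
total = 1110.0000 + 165.0000

1275.0000 gravity·L


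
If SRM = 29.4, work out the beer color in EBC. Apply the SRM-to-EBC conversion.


EBC = SRM · 1.97
EBC = 29.4 · 1.97

57.9180 EBC


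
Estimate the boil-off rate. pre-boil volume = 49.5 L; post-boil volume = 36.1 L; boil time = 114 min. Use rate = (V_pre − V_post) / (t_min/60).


rate = (49.5 − 36.1) / (114/60)

7.0526 L/hr


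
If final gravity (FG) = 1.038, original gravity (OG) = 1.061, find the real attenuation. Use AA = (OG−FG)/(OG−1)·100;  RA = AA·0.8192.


AA = (1.061 − 1.038)/(1.061 − 1)·100 = 37.7049
RA = 37.7049·0.8192

30.8879 %


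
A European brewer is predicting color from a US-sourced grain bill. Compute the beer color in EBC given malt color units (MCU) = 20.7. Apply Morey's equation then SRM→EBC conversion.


SRM = 1.4922·MCU^0.6859;  EBC = SRM·1.97
SRM = 1.4922·20.7^0.6859 = 11.9248
EBC = 11.9248·1.97

23.4919 EBC


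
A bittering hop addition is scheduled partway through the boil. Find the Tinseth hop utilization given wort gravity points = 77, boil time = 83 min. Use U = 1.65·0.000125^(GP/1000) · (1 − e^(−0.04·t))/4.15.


bigness = 1.65·0.000125^(77/1000) = 0.8259
boil_factor = (1 − e^(−0.04·83))/4.15 = 0.2323
U = 0.8259 · 0.2323

0.1918


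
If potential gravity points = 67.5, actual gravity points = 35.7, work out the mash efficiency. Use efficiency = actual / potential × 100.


efficiency = 35.7 / 67.5 × 100

52.8889 %


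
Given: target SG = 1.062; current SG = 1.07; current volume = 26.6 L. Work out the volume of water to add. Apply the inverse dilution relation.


V_water = V·((SG_curr − 1)/(SG_target − 1) − 1)
V_water = 26.6·((1.07 − 1)/(1.062 − 1) − 1)

3.4323 L


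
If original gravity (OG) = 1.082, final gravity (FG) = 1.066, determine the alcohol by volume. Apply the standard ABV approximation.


ABV = (OG − FG) · 131.25
ABV = (1.082 − 1.066) · 131.25

2.1000 % ABV


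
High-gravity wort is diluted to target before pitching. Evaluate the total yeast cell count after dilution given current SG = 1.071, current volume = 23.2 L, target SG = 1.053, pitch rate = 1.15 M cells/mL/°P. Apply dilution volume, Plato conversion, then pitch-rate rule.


V_w = V·((SG_c−1)/(SG_t−1)−1);  °P = 259 − 259/SG_t;  cells = rate·(V+V_w)·°P
V_w = 23.2·((1.071−1)/(1.053−1)−1) = 7.8792
V_final = 23.2 + 7.8792 = 31.0792
°P = 259 − 259/1.053 = 13.0361
cells = 1.15·31.0792·13.0361

465.9245 billion cells


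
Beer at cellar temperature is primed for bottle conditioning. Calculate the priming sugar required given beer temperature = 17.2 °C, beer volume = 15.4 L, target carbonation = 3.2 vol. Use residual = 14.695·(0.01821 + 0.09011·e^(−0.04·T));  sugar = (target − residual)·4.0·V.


residual = 14.695·(0.01821 + 0.09011·e^(−0.04·17.2)) = 0.9331
sugar = (3.2 − 0.9331)·4.0·15.4

139.6413 g


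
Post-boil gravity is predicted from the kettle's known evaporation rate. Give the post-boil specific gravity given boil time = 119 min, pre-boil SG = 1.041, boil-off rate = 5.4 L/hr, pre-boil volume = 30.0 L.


V_post = V_pre − rate·(t/60);  SG_post = 1 + (SG_pre−1)·V_pre/V_post
V_post = 30.0 − 5.4·(119/60) = 19.2900
SG_post = 1 + (1.041 − 1)·30.0/19.2900

1.0638


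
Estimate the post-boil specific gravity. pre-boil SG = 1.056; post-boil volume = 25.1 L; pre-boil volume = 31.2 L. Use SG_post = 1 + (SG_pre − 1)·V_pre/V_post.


pts_pre = (1.056 − 1)·1000 = 56.0000
pts_post = 56.0000·31.2/25.1 = 69.6096
SG_post = 1 + 69.6096/1000

1.0696


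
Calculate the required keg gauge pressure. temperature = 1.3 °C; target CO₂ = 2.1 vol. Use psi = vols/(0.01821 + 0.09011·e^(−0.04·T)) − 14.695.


psi = 2.1/(0.01821 + 0.09011·e^(−0.04·1.3)) − 14.695

5.5452 psi


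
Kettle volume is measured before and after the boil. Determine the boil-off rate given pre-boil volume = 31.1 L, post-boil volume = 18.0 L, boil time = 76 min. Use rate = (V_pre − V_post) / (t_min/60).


rate = (31.1 − 18.0) / (76/60)

10.3421 L/hr


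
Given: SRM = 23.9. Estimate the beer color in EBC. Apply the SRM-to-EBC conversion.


EBC = SRM · 1.97
EBC = 23.9 · 1.97

47.0830 EBC


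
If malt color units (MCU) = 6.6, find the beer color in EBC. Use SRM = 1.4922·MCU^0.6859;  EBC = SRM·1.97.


SRM = 1.4922·6.6^0.6859 = 5.4444
EBC = 5.4444·1.97

10.7255 EBC


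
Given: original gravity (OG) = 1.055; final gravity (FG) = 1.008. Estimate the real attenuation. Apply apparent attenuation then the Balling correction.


AA = (OG−FG)/(OG−1)·100;  RA = AA·0.8192
AA = (1.055 − 1.008)/(1.055 − 1)·100 = 85.4545
RA = 85.4545·0.8192

70.0044 %


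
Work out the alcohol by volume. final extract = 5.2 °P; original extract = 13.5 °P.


SG = 259/(259 − P);  ABV = (OG − FG)·131.25
OG = 259/(259 − 13.5) = 1.0550
FG = 259/(259 − 5.2) = 1.0205
ABV = (1.0550 − 1.0205)·131.25

4.5283 % ABV


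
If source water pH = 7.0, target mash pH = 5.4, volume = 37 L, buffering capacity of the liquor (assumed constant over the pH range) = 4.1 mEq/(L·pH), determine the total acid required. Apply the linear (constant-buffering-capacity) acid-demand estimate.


acid = buffering capacity · (pH_source − pH_target) · V
acid = 4.1 · (7.0 − 5.4) · 37

242.7200 mEq


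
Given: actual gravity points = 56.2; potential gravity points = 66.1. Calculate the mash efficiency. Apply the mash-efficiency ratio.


efficiency = actual / potential × 100
efficiency = 56.2 / 66.1 × 100

85.0227 %


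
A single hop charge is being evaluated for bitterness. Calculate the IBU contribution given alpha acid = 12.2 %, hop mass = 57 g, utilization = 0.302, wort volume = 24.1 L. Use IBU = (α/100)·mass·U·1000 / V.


IBU = (12.2/100)·57·0.302·1000 / 24.1

87.1414 IBU


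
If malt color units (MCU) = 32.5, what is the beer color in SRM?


SRM = 1.4922 · MCU^0.6859
SRM = 1.4922 · 32.5^0.6859

16.2490 SRM


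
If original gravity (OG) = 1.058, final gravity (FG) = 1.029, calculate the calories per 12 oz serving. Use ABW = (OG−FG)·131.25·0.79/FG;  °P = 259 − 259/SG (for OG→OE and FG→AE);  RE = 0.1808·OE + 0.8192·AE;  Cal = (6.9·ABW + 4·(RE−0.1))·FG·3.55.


ABW = (1.058 − 1.029)·131.25·0.79/1.029 = 2.9222
OE = 259 − 259/1.058 = 14.1985 °P
AE = 259 − 259/1.029 = 7.2993 °P
RE = 0.1808·14.1985 + 0.8192·7.2993 = 8.5467 °P
Cal = (6.9·2.9222 + 4·(8.5467−0.1))·1.029·3.55

197.0763 kcal


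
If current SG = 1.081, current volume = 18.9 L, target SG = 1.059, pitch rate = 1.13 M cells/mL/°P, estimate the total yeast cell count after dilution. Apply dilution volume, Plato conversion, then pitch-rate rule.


V_w = V·((SG_c−1)/(SG_t−1)−1);  °P = 259 − 259/SG_t;  cells = rate·(V+V_w)·°P
V_w = 18.9·((1.081−1)/(1.059−1)−1) = 7.0475
V_final = 18.9 + 7.0475 = 25.9475
°P = 259 − 259/1.059 = 14.4297
cells = 1.13·25.9475·14.4297

423.0864 billion cells


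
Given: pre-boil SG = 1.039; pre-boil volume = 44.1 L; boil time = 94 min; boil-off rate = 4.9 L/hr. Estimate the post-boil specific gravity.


V_post = V_pre − rate·(t/60);  SG_post = 1 + (SG_pre−1)·V_pre/V_post
V_post = 44.1 − 4.9·(94/60) = 36.4233
SG_post = 1 + (1.039 − 1)·44.1/36.4233

1.0472


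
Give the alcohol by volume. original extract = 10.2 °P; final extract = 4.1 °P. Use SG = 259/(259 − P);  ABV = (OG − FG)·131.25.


OG = 259/(259 − 10.2) = 1.0410
FG = 259/(259 − 4.1) = 1.0161
ABV = (1.0410 − 1.0161)·131.25

3.2697 % ABV


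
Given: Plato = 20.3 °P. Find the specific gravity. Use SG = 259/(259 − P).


SG = 259/(259 − 20.3)

1.0850


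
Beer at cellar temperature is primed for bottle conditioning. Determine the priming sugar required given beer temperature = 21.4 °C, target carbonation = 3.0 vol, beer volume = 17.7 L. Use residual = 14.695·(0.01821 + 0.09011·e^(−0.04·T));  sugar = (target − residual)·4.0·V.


residual = 14.695·(0.01821 + 0.09011·e^(−0.04·21.4)) = 0.8302
sugar = (3.0 − 0.8302)·4.0·17.7

153.6233 g


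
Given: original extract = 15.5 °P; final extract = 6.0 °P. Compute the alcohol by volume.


SG = 259/(259 − P);  ABV = (OG − FG)·131.25
OG = 259/(259 − 15.5) = 1.0637
FG = 259/(259 − 6.0) = 1.0237
ABV = (1.0637 − 1.0237)·131.25

5.2421 % ABV


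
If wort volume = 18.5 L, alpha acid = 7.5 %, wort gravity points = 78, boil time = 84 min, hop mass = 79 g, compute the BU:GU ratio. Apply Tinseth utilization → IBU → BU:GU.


U = 1.65·0.000125^(GP/1000)·(1−e^(−0.04t))/4.15;  IBU = (α/100)·m·U·1000/V;  BU:GU = IBU/GP
U = 1.65·0.000125^(78/1000)·(1−e^(−0.04·84))/4.15 = 0.1904
IBU = (7.5/100)·79·0.1904·1000/18.5 = 60.9759
BU:GU = 60.9759/78

0.7817


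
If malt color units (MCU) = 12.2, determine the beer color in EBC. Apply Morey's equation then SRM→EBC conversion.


SRM = 1.4922·MCU^0.6859;  EBC = SRM·1.97
SRM = 1.4922·12.2^0.6859 = 8.2978
EBC = 8.2978·1.97

16.3466 EBC


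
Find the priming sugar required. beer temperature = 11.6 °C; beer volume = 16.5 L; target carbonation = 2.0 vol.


residual = 14.695·(0.01821 + 0.09011·e^(−0.04·T));  sugar = (target − residual)·4.0·V
residual = 14.695·(0.01821 + 0.09011·e^(−0.04·11.6)) = 1.1002
sugar = (2.0 − 1.1002)·4.0·16.5

59.3879 g


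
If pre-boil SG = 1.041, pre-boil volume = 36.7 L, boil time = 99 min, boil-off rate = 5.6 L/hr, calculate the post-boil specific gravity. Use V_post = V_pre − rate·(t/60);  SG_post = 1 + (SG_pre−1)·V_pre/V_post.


V_post = 36.7 − 5.6·(99/60) = 27.4600
SG_post = 1 + (1.041 − 1)·36.7/27.4600

1.0548


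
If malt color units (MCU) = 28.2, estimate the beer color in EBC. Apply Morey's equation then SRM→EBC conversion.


SRM = 1.4922·MCU^0.6859;  EBC = SRM·1.97
SRM = 1.4922·28.2^0.6859 = 14.7419
EBC = 14.7419·1.97

29.0415 EBC


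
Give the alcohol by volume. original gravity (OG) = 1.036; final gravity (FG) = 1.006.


ABV = (OG − FG) · 131.25
ABV = (1.036 − 1.006) · 131.25

3.9375 % ABV


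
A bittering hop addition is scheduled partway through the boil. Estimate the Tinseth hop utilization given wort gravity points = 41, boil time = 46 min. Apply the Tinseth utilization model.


U = 1.65·0.000125^(GP/1000) · (1 − e^(−0.04·t))/4.15
bigness = 1.65·0.000125^(41/1000) = 1.1415
boil_factor = (1 − e^(−0.04·46))/4.15 = 0.2027
U = 1.1415 · 0.2027

0.2314


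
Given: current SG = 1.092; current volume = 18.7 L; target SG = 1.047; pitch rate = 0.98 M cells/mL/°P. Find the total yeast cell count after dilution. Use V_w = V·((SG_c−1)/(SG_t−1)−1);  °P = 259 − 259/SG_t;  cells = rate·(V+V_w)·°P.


V_w = 18.7·((1.092−1)/(1.047−1)−1) = 17.9043
V_final = 18.7 + 17.9043 = 36.6043
°P = 259 − 259/1.047 = 11.6266
cells = 0.98·36.6043·11.6266

417.0697 billion cells


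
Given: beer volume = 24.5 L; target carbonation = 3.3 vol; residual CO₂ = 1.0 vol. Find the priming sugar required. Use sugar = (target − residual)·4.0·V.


sugar = (3.3 − 1.0)·4.0·24.5

225.4000 g


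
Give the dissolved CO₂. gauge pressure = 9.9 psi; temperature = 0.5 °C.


vols = (P + 14.695)·(0.01821 + 0.09011·e^(−0.04·T))
vols = (9.9 + 14.695)·(0.01821 + 0.09011·e^(−0.04·0.5))

2.6202 volumes


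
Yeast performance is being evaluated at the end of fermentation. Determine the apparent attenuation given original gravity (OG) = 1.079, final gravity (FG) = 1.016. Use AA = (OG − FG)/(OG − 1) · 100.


AA = (1.079 − 1.016)/(1.079 − 1) · 100

79.7468 %


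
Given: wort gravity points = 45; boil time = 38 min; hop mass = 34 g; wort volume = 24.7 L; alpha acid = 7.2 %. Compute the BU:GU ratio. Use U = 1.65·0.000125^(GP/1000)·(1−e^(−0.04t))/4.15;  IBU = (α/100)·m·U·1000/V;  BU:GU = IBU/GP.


U = 1.65·0.000125^(45/1000)·(1−e^(−0.04·38))/4.15 = 0.2073
IBU = (7.2/100)·34·0.2073·1000/24.7 = 20.5458
BU:GU = 20.5458/45

0.4566


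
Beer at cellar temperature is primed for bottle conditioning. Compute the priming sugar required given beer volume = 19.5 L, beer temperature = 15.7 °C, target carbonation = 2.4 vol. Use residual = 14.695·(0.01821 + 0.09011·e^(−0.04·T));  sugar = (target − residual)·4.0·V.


residual = 14.695·(0.01821 + 0.09011·e^(−0.04·15.7)) = 0.9742
sugar = (2.4 − 0.9742)·4.0·19.5

111.2087 g


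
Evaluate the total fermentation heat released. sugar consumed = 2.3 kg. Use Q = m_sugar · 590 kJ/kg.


Q = 2.3 · 590

1357.0000 kJ


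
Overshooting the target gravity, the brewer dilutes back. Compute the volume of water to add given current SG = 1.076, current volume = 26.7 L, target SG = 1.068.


V_water = V·((SG_curr − 1)/(SG_target − 1) − 1)
V_water = 26.7·((1.076 − 1)/(1.068 − 1) − 1)

3.1412 L


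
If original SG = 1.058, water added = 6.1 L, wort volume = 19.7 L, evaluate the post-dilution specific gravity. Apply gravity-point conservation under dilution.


SG_new = 1 + (SG_old − 1)·V_old/(V_old + V_water)
pts = (1.058 − 1)·1000·19.7/(19.7 + 6.1) = 44.2868
SG_new = 1 + 44.2868/1000

1.0443


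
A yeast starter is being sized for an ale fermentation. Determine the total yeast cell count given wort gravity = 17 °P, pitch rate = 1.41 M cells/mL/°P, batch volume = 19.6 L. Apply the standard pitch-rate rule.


cells (billions) = rate · V_L · °P
cells = 1.41 · 19.6 · 17

469.8120 billion cells


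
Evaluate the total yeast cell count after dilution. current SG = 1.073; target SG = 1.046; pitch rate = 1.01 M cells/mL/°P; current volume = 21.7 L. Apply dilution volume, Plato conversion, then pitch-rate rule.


V_w = V·((SG_c−1)/(SG_t−1)−1);  °P = 259 − 259/SG_t;  cells = rate·(V+V_w)·°P
V_w = 21.7·((1.073−1)/(1.046−1)−1) = 12.7370
V_final = 21.7 + 12.7370 = 34.4370
°P = 259 − 259/1.046 = 11.3901
cells = 1.01·34.4370·11.3901

396.1613 billion cells


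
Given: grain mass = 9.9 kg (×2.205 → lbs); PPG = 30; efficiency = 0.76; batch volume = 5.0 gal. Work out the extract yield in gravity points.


points = lbs × PPG × eff / vol
lbs = 9.9 × 2.205 = 21.8295
points = 21.8295 × 30 × 0.76 / 5.0

99.5425 points


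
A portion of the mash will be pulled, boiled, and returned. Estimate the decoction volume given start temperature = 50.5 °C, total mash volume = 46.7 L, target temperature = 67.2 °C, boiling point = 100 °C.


V_dec = V_total·(T_target − T_start)/(T_boil − T_start)
V_dec = 46.7·(67.2 − 50.5)/(100 − 50.5)

15.7554 L


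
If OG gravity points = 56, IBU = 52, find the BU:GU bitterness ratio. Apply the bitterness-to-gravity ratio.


BU:GU = IBU / OG_points
BU:GU = 52 / 56

0.9286


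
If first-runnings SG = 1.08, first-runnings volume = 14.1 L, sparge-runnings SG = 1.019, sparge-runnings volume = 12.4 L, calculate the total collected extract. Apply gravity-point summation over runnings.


total = Σ (SG_i − 1)·1000·V_i
first = (1.08 − 1)·1000·14.1 = 1128.0000
sparge = (1.019 − 1)·1000·12.4 = 235.6000
total = 1128.0000 + 235.6000

1363.6000 gravity·L


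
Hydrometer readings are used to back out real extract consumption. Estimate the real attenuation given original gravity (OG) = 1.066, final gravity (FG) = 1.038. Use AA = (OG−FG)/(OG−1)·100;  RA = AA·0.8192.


AA = (1.066 − 1.038)/(1.066 − 1)·100 = 42.4242
RA = 42.4242·0.8192

34.7539 %


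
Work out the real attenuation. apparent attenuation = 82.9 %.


RA = AA · 0.8192
RA = 82.9 · 0.8192

67.9117 %


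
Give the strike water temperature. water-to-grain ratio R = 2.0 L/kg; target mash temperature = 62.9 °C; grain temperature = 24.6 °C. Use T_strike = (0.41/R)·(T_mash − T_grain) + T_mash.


T_strike = (0.41/2.0)·(62.9 − 24.6) + 62.9

70.7515 °C


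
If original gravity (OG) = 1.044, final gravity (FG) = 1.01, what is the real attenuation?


AA = (OG−FG)/(OG−1)·100;  RA = AA·0.8192
AA = (1.044 − 1.01)/(1.044 − 1)·100 = 77.2727
RA = 77.2727·0.8192

63.3018 %


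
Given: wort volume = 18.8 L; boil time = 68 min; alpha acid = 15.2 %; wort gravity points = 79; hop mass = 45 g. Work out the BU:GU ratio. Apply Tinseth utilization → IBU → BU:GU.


U = 1.65·0.000125^(GP/1000)·(1−e^(−0.04t))/4.15;  IBU = (α/100)·m·U·1000/V;  BU:GU = IBU/GP
U = 1.65·0.000125^(79/1000)·(1−e^(−0.04·68))/4.15 = 0.1826
IBU = (15.2/100)·45·0.1826·1000/18.8 = 66.4347
BU:GU = 66.4347/79

0.8409


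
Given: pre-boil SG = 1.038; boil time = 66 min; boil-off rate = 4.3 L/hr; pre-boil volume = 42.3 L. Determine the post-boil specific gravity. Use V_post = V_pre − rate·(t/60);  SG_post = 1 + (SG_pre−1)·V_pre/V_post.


V_post = 42.3 − 4.3·(66/60) = 37.5700
SG_post = 1 + (1.038 − 1)·42.3/37.5700

1.0428


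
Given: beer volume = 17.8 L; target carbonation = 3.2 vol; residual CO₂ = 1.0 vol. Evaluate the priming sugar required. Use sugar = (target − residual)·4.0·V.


sugar = (3.2 − 1.0)·4.0·17.8

156.6400 g


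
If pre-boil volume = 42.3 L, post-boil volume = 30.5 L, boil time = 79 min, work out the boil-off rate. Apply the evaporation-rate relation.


rate = (V_pre − V_post) / (t_min/60)
rate = (42.3 − 30.5) / (79/60)

8.9620 L/hr


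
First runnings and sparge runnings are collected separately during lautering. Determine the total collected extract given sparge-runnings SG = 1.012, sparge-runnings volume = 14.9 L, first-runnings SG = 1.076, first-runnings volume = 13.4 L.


total = Σ (SG_i − 1)·1000·V_i
first = (1.076 − 1)·1000·13.4 = 1018.4000
sparge = (1.012 − 1)·1000·14.9 = 178.8000
total = 1018.4000 + 178.8000

1197.2000 gravity·L


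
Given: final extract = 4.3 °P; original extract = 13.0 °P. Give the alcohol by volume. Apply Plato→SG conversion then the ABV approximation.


SG = 259/(259 − P);  ABV = (OG − FG)·131.25
OG = 259/(259 − 13.0) = 1.0528
FG = 259/(259 − 4.3) = 1.0169
ABV = (1.0528 − 1.0169)·131.25

4.7201 % ABV


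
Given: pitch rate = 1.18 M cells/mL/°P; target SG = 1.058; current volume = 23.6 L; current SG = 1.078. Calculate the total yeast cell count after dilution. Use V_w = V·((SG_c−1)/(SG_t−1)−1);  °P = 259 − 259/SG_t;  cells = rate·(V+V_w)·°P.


V_w = 23.6·((1.078−1)/(1.058−1)−1) = 8.1379
V_final = 23.6 + 8.1379 = 31.7379
°P = 259 − 259/1.058 = 14.1985
cells = 1.18·31.7379·14.1985

531.7441 billion cells


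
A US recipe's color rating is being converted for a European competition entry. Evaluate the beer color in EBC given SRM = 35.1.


EBC = SRM · 1.97
EBC = 35.1 · 1.97

69.1470 EBC


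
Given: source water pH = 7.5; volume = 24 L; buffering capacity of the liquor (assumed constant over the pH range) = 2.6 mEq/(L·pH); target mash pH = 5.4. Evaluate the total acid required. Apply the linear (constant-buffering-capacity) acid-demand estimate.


acid = buffering capacity · (pH_source − pH_target) · V
acid = 2.6 · (7.5 − 5.4) · 24

131.0400 mEq


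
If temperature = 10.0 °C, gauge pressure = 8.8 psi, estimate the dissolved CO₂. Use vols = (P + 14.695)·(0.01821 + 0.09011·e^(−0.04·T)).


vols = (8.8 + 14.695)·(0.01821 + 0.09011·e^(−0.04·10.0))

1.8470 volumes


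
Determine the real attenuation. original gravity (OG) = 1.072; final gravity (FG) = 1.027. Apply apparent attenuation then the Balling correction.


AA = (OG−FG)/(OG−1)·100;  RA = AA·0.8192
AA = (1.072 − 1.027)/(1.072 − 1)·100 = 62.5000
RA = 62.5000·0.8192

51.2000 %


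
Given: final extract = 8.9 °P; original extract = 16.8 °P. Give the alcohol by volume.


SG = 259/(259 − P);  ABV = (OG − FG)·131.25
OG = 259/(259 − 16.8) = 1.0694
FG = 259/(259 − 8.9) = 1.0356
ABV = (1.0694 − 1.0356)·131.25

4.4334 % ABV


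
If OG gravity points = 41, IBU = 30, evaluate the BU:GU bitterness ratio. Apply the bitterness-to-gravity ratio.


BU:GU = IBU / OG_points
BU:GU = 30 / 41

0.7317


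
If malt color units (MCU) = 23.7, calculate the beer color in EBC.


SRM = 1.4922·MCU^0.6859;  EBC = SRM·1.97
SRM = 1.4922·23.7^0.6859 = 13.0848
EBC = 13.0848·1.97

25.7770 EBC


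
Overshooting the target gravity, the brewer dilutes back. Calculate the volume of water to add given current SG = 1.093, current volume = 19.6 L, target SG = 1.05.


V_water = V·((SG_curr − 1)/(SG_target − 1) − 1)
V_water = 19.6·((1.093 − 1)/(1.05 − 1) − 1)

16.8560 L


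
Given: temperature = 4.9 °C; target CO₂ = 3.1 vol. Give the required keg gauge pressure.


psi = vols/(0.01821 + 0.09011·e^(−0.04·T)) − 14.695
psi = 3.1/(0.01821 + 0.09011·e^(−0.04·4.9)) − 14.695

18.8979 psi


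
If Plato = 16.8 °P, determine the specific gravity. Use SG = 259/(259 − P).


SG = 259/(259 − 16.8)

1.0694


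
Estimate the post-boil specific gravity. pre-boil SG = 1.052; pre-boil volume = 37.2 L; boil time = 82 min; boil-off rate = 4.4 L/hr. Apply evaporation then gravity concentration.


V_post = V_pre − rate·(t/60);  SG_post = 1 + (SG_pre−1)·V_pre/V_post
V_post = 37.2 − 4.4·(82/60) = 31.1867
SG_post = 1 + (1.052 − 1)·37.2/31.1867

1.0620


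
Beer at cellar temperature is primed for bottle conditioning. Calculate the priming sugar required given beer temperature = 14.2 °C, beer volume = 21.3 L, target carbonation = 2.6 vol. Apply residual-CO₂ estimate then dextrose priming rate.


residual = 14.695·(0.01821 + 0.09011·e^(−0.04·T));  sugar = (target − residual)·4.0·V
residual = 14.695·(0.01821 + 0.09011·e^(−0.04·14.2)) = 1.0179
sugar = (2.6 − 1.0179)·4.0·21.3

134.7911 g


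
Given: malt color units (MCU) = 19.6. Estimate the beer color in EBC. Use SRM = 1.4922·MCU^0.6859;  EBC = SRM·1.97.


SRM = 1.4922·19.6^0.6859 = 11.4864
EBC = 11.4864·1.97

22.6283 EBC


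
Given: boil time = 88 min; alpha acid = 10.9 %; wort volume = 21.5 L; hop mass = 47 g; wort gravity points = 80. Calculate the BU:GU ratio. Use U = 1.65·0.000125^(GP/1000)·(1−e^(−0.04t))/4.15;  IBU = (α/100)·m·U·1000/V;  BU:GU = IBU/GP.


U = 1.65·0.000125^(80/1000)·(1−e^(−0.04·88))/4.15 = 0.1880
IBU = (10.9/100)·47·0.1880·1000/21.5 = 44.7946
BU:GU = 44.7946/80

0.5599


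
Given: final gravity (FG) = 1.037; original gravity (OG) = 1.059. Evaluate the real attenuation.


AA = (OG−FG)/(OG−1)·100;  RA = AA·0.8192
AA = (1.059 − 1.037)/(1.059 − 1)·100 = 37.2881
RA = 37.2881·0.8192

30.5464 %


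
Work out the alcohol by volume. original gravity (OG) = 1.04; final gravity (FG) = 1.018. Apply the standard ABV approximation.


ABV = (OG − FG) · 131.25
ABV = (1.04 − 1.018) · 131.25

2.8875 % ABV


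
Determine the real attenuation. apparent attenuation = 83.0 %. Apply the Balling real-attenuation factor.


RA = AA · 0.8192
RA = 83.0 · 0.8192

67.9936 %


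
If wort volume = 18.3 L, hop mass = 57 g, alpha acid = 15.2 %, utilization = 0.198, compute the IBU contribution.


IBU = (α/100)·mass·U·1000 / V
IBU = (15.2/100)·57·0.198·1000 / 18.3

93.7416 IBU


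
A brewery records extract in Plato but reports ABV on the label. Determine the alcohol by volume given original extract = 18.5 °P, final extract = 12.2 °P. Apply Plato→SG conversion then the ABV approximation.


SG = 259/(259 − P);  ABV = (OG − FG)·131.25
OG = 259/(259 − 18.5) = 1.0769
FG = 259/(259 − 12.2) = 1.0494
ABV = (1.0769 − 1.0494)·131.25

3.6081 % ABV


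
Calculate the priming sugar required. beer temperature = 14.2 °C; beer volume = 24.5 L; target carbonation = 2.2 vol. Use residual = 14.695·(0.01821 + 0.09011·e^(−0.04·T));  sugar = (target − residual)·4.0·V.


residual = 14.695·(0.01821 + 0.09011·e^(−0.04·14.2)) = 1.0179
sugar = (2.2 − 1.0179)·4.0·24.5

115.8414 g


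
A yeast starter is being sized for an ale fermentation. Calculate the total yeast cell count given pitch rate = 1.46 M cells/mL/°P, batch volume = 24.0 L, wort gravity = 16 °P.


cells (billions) = rate · V_L · °P
cells = 1.46 · 24.0 · 16

560.6400 billion cells


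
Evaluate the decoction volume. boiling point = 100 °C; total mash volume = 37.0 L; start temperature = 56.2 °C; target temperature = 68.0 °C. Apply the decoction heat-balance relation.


V_dec = V_total·(T_target − T_start)/(T_boil − T_start)
V_dec = 37.0·(68.0 − 56.2)/(100 − 56.2)

9.9680 L


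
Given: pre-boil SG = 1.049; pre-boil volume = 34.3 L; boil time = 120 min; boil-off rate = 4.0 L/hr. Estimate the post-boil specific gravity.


V_post = V_pre − rate·(t/60);  SG_post = 1 + (SG_pre−1)·V_pre/V_post
V_post = 34.3 − 4.0·(120/60) = 26.3000
SG_post = 1 + (1.049 − 1)·34.3/26.3000

1.0639


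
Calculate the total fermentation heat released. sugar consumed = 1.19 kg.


Q = m_sugar · 590 kJ/kg
Q = 1.19 · 590

702.1000 kJ


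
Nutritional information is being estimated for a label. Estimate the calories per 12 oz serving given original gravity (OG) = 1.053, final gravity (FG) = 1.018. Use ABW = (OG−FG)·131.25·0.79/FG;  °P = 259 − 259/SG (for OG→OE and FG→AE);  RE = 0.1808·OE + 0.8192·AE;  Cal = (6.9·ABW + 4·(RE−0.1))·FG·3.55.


ABW = (1.053 − 1.018)·131.25·0.79/1.018 = 3.5649
OE = 259 − 259/1.053 = 13.0361 °P
AE = 259 − 259/1.018 = 4.5796 °P
RE = 0.1808·13.0361 + 0.8192·4.5796 = 6.1085 °P
Cal = (6.9·3.5649 + 4·(6.1085−0.1))·1.018·3.55

175.7505 kcal


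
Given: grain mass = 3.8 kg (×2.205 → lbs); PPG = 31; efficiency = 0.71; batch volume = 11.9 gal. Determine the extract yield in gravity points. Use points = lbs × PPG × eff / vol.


lbs = 3.8 × 2.205 = 8.3790
points = 8.3790 × 31 × 0.71 / 11.9

15.4976 points


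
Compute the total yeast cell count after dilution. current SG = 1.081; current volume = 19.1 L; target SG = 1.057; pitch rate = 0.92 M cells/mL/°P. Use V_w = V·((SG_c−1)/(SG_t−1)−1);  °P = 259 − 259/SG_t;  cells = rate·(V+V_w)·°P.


V_w = 19.1·((1.081−1)/(1.057−1)−1) = 8.0421
V_final = 19.1 + 8.0421 = 27.1421
°P = 259 − 259/1.057 = 13.9669
cells = 0.92·27.1421·13.9669

348.7635 billion cells


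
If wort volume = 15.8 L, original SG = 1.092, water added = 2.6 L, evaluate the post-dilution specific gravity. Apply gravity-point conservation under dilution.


SG_new = 1 + (SG_old − 1)·V_old/(V_old + V_water)
pts = (1.092 − 1)·1000·15.8/(15.8 + 2.6) = 79.0000
SG_new = 1 + 79.0000/1000

1.0790


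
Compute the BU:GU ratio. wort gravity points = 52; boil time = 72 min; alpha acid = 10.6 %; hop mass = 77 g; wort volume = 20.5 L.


U = 1.65·0.000125^(GP/1000)·(1−e^(−0.04t))/4.15;  IBU = (α/100)·m·U·1000/V;  BU:GU = IBU/GP
U = 1.65·0.000125^(52/1000)·(1−e^(−0.04·72))/4.15 = 0.2352
IBU = (10.6/100)·77·0.2352·1000/20.5 = 93.6328
BU:GU = 93.6328/52

1.8006


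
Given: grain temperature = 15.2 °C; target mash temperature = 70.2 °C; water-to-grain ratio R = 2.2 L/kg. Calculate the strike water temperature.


T_strike = (0.41/R)·(T_mash − T_grain) + T_mash
T_strike = (0.41/2.2)·(70.2 − 15.2) + 70.2

80.4500 °C


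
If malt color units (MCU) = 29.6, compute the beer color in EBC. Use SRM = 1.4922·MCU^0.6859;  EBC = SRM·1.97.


SRM = 1.4922·29.6^0.6859 = 15.2400
EBC = 15.2400·1.97

30.0229 EBC


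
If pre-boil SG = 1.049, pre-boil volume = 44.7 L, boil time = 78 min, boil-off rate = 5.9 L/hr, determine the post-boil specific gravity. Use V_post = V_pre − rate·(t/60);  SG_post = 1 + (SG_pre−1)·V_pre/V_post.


V_post = 44.7 − 5.9·(78/60) = 37.0300
SG_post = 1 + (1.049 − 1)·44.7/37.0300

1.0591


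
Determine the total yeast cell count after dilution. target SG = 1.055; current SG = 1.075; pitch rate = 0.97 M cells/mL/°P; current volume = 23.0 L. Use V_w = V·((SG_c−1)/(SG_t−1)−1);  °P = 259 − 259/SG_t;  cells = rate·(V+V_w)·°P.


V_w = 23.0·((1.075−1)/(1.055−1)−1) = 8.3636
V_final = 23.0 + 8.3636 = 31.3636
°P = 259 − 259/1.055 = 13.5024
cells = 0.97·31.3636·13.5024

410.7789 billion cells


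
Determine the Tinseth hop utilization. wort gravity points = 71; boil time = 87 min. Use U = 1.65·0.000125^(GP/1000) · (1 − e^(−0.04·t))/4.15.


bigness = 1.65·0.000125^(71/1000) = 0.8717
boil_factor = (1 − e^(−0.04·87))/4.15 = 0.2335
U = 0.8717 · 0.2335

0.2036


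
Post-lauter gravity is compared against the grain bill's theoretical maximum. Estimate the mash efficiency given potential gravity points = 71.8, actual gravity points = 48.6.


efficiency = actual / potential × 100
efficiency = 48.6 / 71.8 × 100

67.6880 %


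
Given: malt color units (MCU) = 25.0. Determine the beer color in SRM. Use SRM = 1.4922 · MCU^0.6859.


SRM = 1.4922 · 25.0^0.6859

13.5729 SRM


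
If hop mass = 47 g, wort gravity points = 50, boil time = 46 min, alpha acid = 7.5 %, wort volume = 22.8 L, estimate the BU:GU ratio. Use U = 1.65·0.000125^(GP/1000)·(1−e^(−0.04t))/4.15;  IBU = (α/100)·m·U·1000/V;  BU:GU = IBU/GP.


U = 1.65·0.000125^(50/1000)·(1−e^(−0.04·46))/4.15 = 0.2134
IBU = (7.5/100)·47·0.2134·1000/22.8 = 32.9910
BU:GU = 32.9910/50

0.6598


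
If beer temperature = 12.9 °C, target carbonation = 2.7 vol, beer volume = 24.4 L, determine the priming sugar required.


residual = 14.695·(0.01821 + 0.09011·e^(−0.04·T));  sugar = (target − residual)·4.0·V
residual = 14.695·(0.01821 + 0.09011·e^(−0.04·12.9)) = 1.0580
sugar = (2.7 − 1.0580)·4.0·24.4

160.2596 g


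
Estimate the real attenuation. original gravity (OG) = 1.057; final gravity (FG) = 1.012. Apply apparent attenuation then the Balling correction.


AA = (OG−FG)/(OG−1)·100;  RA = AA·0.8192
AA = (1.057 − 1.012)/(1.057 − 1)·100 = 78.9474
RA = 78.9474·0.8192

64.6737 %


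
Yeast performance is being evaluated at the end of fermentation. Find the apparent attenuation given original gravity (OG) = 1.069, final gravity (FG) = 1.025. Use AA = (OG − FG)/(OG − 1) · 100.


AA = (1.069 − 1.025)/(1.069 − 1) · 100

63.7681 %


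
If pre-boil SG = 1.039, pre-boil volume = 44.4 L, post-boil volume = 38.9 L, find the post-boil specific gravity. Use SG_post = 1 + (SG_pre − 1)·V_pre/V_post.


pts_pre = (1.039 − 1)·1000 = 39.0000
pts_post = 39.0000·44.4/38.9 = 44.5141
SG_post = 1 + 44.5141/1000

1.0445


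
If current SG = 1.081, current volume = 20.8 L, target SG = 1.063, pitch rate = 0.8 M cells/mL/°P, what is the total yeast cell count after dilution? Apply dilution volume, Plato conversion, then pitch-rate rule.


V_w = V·((SG_c−1)/(SG_t−1)−1);  °P = 259 − 259/SG_t;  cells = rate·(V+V_w)·°P
V_w = 20.8·((1.081−1)/(1.063−1)−1) = 5.9429
V_final = 20.8 + 5.9429 = 26.7429
°P = 259 − 259/1.063 = 15.3500
cells = 0.8·26.7429·15.3500

328.4013 billion cells


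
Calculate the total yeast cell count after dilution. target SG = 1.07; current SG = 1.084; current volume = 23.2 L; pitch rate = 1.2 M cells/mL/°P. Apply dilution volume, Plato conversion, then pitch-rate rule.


V_w = V·((SG_c−1)/(SG_t−1)−1);  °P = 259 − 259/SG_t;  cells = rate·(V+V_w)·°P
V_w = 23.2·((1.084−1)/(1.07−1)−1) = 4.6400
V_final = 23.2 + 4.6400 = 27.8400
°P = 259 − 259/1.07 = 16.9439
cells = 1.2·27.8400·16.9439

566.0627 billion cells


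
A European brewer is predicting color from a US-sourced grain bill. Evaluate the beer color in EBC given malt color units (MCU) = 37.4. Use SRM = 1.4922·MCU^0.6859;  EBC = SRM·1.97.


SRM = 1.4922·37.4^0.6859 = 17.8920
EBC = 17.8920·1.97

35.2473 EBC


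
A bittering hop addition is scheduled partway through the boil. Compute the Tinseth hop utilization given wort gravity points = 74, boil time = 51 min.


U = 1.65·0.000125^(GP/1000) · (1 − e^(−0.04·t))/4.15
bigness = 1.65·0.000125^(74/1000) = 0.8485
boil_factor = (1 − e^(−0.04·51))/4.15 = 0.2096
U = 0.8485 · 0.2096

0.1779


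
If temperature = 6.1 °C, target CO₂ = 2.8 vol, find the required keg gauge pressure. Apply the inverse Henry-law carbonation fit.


psi = vols/(0.01821 + 0.09011·e^(−0.04·T)) − 14.695
psi = 2.8/(0.01821 + 0.09011·e^(−0.04·6.1)) − 14.695

16.8330 psi


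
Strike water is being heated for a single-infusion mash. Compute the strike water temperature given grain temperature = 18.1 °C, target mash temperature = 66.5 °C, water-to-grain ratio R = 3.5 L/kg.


T_strike = (0.41/R)·(T_mash − T_grain) + T_mash
T_strike = (0.41/3.5)·(66.5 − 18.1) + 66.5

72.1697 °C


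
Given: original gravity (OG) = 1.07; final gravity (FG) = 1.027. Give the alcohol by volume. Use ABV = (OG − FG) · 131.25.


ABV = (1.07 − 1.027) · 131.25

5.6438 % ABV


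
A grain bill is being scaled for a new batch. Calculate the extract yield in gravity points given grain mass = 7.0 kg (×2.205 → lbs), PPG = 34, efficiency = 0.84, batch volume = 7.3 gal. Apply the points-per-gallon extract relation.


points = lbs × PPG × eff / vol
lbs = 7.0 × 2.205 = 15.4350
points = 15.4350 × 34 × 0.84 / 7.3

60.3868 points


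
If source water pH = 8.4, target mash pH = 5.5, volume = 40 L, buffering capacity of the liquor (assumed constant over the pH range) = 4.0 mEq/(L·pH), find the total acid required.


acid = buffering capacity · (pH_source − pH_target) · V
acid = 4.0 · (8.4 − 5.5) · 40

464.0000 mEq


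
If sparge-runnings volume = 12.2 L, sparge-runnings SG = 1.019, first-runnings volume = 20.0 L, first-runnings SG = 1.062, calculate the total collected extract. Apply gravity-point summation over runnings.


total = Σ (SG_i − 1)·1000·V_i
first = (1.062 − 1)·1000·20.0 = 1240.0000
sparge = (1.019 − 1)·1000·12.2 = 231.8000
total = 1240.0000 + 231.8000

1471.8000 gravity·L


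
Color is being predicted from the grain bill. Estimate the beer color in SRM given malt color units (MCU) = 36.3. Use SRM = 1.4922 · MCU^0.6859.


SRM = 1.4922 · 36.3^0.6859

17.5294 SRM


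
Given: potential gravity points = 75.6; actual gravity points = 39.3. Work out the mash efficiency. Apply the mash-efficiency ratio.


efficiency = actual / potential × 100
efficiency = 39.3 / 75.6 × 100

51.9841 %


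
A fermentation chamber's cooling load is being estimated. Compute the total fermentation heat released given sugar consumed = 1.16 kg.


Q = m_sugar · 590 kJ/kg
Q = 1.16 · 590

684.4000 kJ


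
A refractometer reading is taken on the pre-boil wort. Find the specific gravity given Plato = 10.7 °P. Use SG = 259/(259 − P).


SG = 259/(259 − 10.7)

1.0431


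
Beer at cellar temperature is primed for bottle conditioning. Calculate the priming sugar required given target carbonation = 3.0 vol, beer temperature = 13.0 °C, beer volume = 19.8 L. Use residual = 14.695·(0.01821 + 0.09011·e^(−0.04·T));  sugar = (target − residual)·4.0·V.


residual = 14.695·(0.01821 + 0.09011·e^(−0.04·13.0)) = 1.0548
sugar = (3.0 − 1.0548)·4.0·19.8

154.0567 g


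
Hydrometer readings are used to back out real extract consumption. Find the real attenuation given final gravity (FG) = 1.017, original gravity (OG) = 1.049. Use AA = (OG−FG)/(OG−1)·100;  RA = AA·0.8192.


AA = (1.049 − 1.017)/(1.049 − 1)·100 = 65.3061
RA = 65.3061·0.8192

53.4988 %


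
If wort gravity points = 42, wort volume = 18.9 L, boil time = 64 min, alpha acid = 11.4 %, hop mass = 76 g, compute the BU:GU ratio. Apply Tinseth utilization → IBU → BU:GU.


U = 1.65·0.000125^(GP/1000)·(1−e^(−0.04t))/4.15;  IBU = (α/100)·m·U·1000/V;  BU:GU = IBU/GP
U = 1.65·0.000125^(42/1000)·(1−e^(−0.04·64))/4.15 = 0.2515
IBU = (11.4/100)·76·0.2515·1000/18.9 = 115.2978
BU:GU = 115.2978/42

2.7452


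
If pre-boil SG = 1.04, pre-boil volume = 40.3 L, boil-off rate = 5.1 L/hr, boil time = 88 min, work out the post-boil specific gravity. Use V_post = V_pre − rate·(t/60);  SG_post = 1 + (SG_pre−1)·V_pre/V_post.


V_post = 40.3 − 5.1·(88/60) = 32.8200
SG_post = 1 + (1.04 − 1)·40.3/32.8200

1.0491


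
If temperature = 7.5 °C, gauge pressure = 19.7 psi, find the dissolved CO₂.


vols = (P + 14.695)·(0.01821 + 0.09011·e^(−0.04·T))
vols = (19.7 + 14.695)·(0.01821 + 0.09011·e^(−0.04·7.5))

2.9224 volumes


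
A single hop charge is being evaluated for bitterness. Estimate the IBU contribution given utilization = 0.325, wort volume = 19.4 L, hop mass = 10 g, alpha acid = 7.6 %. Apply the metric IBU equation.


IBU = (α/100)·mass·U·1000 / V
IBU = (7.6/100)·10·0.325·1000 / 19.4

12.7320 IBU
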